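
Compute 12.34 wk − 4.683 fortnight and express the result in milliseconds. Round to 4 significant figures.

12.34 wk = 7.46323e+9 ms and 4.683 fortnight = 5.66456e+9 ms.
7.46323e+9 − 5.66456e+9 ≈ 1.799e+9 ms.

1.799e+9 ms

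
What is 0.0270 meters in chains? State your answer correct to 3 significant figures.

0.00134 chains

1 meter = 0.0497097 chain.
Then 0.0270 × 0.0497097 ≈ 0.00134 chain.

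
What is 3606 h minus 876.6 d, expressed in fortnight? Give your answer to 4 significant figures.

-51.88 fortnight

3606 h = 10.7321 fortnight and 876.6 d = 62.6143 fortnight.
10.7321 − 62.6143 ≈ -51.88 fortnight.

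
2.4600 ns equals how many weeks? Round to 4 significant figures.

1 nanosecond = 1.65344e-15 weeks.
Then 2.4600 × 1.65344e-15 ≈ 4.067e-15 wk.

4.067e-15 wk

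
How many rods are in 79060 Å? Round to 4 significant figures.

1 Å = 1.98839 × 10^-11 rod.
Then 79060 × 1.98839 × 10^-11 ≈ 1.572 × 10^-6 rod.

1.572 × 10^-6 rod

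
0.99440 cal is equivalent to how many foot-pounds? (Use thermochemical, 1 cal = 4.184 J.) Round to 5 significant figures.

1 cal = 3.08596 ft·lbf.
Thus 0.99440 × 3.08596 ≈ 3.0687 ft·lbf.

3.0687 ft·lbf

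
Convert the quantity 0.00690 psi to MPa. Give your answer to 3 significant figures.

4.76e-5 megapascals

1 pound per square inch = 0.00689476 MPa.
0.00690 × 0.00689476 ≈ 4.76e-5 MPa.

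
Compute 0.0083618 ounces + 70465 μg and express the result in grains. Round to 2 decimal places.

4.75 grains

0.0083618 oz = 3.65829 gr and 70465 μg = 1.08744 gr.
3.65829 + 1.08744 ≈ 4.75 gr.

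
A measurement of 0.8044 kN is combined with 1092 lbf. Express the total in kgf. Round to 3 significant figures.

577 kilograms-force

0.8044 kN = 82.0260 kgf and 1092 lbf = 495.323 kgf.
82.0260 + 495.323 ≈ 577 kgf.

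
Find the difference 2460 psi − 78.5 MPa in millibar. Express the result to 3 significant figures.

2460 psi = 169611 mbar and 78.5 MPa = 785000 mbar.
169611 − 785000 ≈ -615000 mbar.

-615000 millibar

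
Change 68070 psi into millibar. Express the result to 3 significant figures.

1 pound per square inch = 68.9476 mbar.
Then 68070 × 68.9476 ≈ 4.69e+6 mbar.

4.69e+6 millibar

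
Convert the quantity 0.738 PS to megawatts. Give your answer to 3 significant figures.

0.000543 megawatts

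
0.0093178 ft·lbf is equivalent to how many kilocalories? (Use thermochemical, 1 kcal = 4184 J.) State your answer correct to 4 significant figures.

3.019 × 10^-6 kcal

1 foot-pound = 0.000324048 kilocalories.
Then 0.0093178 × 0.000324048 ≈ 3.019 × 10^-6 kcal.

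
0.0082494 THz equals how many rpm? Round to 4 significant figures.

1 terahertz = 6.00000 × 10^13 revolutions per minute.
0.0082494 × 6.00000 × 10^13 ≈ 4.950 × 10^11 rpm.

4.950 × 10^11 rpm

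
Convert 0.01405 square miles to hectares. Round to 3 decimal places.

3.639 ha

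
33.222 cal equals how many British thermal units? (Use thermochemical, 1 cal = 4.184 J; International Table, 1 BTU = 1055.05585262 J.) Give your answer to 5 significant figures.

0.13175 BTU

1 calorie = 0.00396567 BTU.
33.222 × 0.00396567 ≈ 0.13175 BTU.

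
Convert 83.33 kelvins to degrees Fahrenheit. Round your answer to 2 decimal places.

-309.68 degrees Fahrenheit

K = (°F + 459.67) × 5/9.
Applying the formula gives -309.68 °F.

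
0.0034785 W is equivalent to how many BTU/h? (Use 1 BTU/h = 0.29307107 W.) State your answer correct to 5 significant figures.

0.011869 BTU per hour

1 watt = 3.41214 BTU/h.
Thus 0.0034785 × 3.41214 ≈ 0.011869 BTU/h.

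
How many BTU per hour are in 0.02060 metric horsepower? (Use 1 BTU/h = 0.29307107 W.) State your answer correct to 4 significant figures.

1 PS = 2509.63 BTU/h.
Thus 0.02060 × 2509.63 ≈ 51.70 BTU/h.

51.70 BTU/h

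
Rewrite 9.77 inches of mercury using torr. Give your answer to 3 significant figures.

1 inHg = 25.4000 torr.
9.77 × 25.4000 ≈ 248 torr.

248 torr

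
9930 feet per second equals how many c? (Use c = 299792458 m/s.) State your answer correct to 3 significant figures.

1 foot per second = 1.01670e-9 times the speed of light.
Thus 9930 × 1.01670e-9 ≈ 1.01e-5 c.

1.01e-5 c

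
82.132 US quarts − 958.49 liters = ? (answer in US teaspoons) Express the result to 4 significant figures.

-178700 US teaspoons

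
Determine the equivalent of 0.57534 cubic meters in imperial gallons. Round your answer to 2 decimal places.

126.56 imp gal

1 m³ = 219.969 imp gal.
Thus 0.57534 × 219.969 ≈ 126.56 imp gal.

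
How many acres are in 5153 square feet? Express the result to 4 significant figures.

0.1183 acre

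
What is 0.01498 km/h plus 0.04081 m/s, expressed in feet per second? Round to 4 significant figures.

0.01498 km/h = 0.0136519 ft/s and 0.04081 m/s = 0.133891 ft/s.
0.0136519 + 0.133891 ≈ 0.1475 ft/s.

0.1475 feet per second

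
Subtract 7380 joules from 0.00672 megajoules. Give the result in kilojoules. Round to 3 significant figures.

0.00672 MJ = 6.72000 kJ and 7380 J = 7.38000 kJ.
6.72000 − 7.38000 ≈ -0.660 kJ.

-0.660 kJ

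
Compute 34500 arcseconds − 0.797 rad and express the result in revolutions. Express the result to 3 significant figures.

-0.100 rev

34500 arcsec = 0.0266204 rev and 0.797 rad = 0.126846 rev.
0.0266204 − 0.126846 ≈ -0.100 rev.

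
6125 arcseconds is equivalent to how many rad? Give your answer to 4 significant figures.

0.02969 radians

1 arcsec = 4.84814e-6 rad.
Then 6125 × 4.84814e-6 ≈ 0.02969 rad.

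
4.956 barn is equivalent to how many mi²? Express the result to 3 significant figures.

1.91e-34 square miles

1 barn = 3.86102e-35 square miles.
Then 4.956 × 3.86102e-35 ≈ 1.91e-34 mi².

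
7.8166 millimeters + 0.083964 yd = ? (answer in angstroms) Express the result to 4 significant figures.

8.459 × 10^8 Å

7.8166 mm = 7.81660 × 10^7 Å and 0.083964 yd = 7.67767 × 10^8 Å.
7.81660 × 10^7 + 7.67767 × 10^8 ≈ 8.459 × 10^8 Å.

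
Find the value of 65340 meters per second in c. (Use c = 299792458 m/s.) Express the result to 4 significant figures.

0.0002180 times the speed of light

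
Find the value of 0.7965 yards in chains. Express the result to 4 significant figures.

1 yard = 0.0454545 chain.
0.7965 × 0.0454545 ≈ 0.03620 chain.

0.03620 chains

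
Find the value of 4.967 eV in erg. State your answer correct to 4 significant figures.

1 eV = 1.60218e-12 ergs.
4.967 × 1.60218e-12 ≈ 7.958e-12 erg.

7.958e-12 ergs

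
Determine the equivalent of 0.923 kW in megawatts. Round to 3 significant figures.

1 kilowatt = 0.00100000 MW.
Then 0.923 × 0.00100000 ≈ 0.000923 MW.

0.000923 MW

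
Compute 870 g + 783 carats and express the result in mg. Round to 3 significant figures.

1.03e+6 mg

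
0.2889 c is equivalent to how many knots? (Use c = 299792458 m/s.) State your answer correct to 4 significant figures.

1.684e+8 knots

1 speed of light = 5.82750e+8 kn.
0.2889 × 5.82750e+8 ≈ 1.684e+8 kn.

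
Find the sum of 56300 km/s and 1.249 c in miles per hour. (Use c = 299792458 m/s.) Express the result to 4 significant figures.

56300 km/s = 1.25940 × 10^8 mph and 1.249 c = 8.37600 × 10^8 mph.
1.25940 × 10^8 + 8.37600 × 10^8 ≈ 9.635 × 10^8 mph.

9.635 × 10^8 miles per hour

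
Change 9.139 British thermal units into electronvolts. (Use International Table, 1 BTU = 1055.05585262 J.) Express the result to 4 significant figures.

1 British thermal unit = 6.58514e+21 electronvolts.
Then 9.139 × 6.58514e+21 ≈ 6.018e+22 eV.

6.018e+22 electronvolts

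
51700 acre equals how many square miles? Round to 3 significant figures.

1 acre = 0.00156250 mi².
So 51700 × 0.00156250 ≈ 80.8 mi².

80.8 square miles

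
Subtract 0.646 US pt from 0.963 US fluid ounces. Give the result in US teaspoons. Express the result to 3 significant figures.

0.963 US fl oz = 5.77800 US tsp and 0.646 US pt = 62.0160 US tsp.
5.77800 − 62.0160 ≈ -56.2 US tsp.

-56.2 US tsp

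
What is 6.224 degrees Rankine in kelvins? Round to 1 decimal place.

°R = K × 9/5.
Applying the formula gives 3.5 K.

3.5 kelvins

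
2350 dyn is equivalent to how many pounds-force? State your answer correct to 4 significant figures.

1 dyn = 2.24809 × 10^-6 pounds-force.
Then 2350 × 2.24809 × 10^-6 ≈ 0.005283 lbf.

0.005283 pounds-force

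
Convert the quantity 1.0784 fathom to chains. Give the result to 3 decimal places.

0.098 chain

1 fathom = 0.0909091 chains.
Then 1.0784 × 0.0909091 ≈ 0.098 chain.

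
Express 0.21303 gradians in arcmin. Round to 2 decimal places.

11.50 arcmin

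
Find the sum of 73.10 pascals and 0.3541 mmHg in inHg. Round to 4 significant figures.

73.10 Pa = 0.0215864 inHg and 0.3541 mmHg = 0.0139409 inHg.
0.0215864 + 0.0139409 ≈ 0.03553 inHg.

0.03553 inches of mercury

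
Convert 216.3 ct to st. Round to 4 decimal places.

0.0068 st

1 ct = 3.14946 × 10^-5 st.
216.3 × 3.14946 × 10^-5 ≈ 0.0068 st.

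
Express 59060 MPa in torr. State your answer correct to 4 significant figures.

4.430 × 10^8 torr

1 megapascal = 7500.62 torr.
Then 59060 × 7500.62 ≈ 4.430 × 10^8 torr.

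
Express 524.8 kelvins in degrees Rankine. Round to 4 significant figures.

944.6 degrees Rankine

°R = K × 9/5.
Applying the formula gives 944.6 °R.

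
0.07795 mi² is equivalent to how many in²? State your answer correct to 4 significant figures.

3.129e+8 in²

1 mi² = 4.01449e+9 in².
0.07795 × 4.01449e+9 ≈ 3.129e+8 in².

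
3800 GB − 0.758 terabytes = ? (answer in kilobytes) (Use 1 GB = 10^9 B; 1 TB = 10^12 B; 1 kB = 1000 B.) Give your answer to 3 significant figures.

3800 GB = 3.80000e+9 kB and 0.758 TB = 7.58000e+8 kB.
3.80000e+9 − 7.58000e+8 ≈ 3.04e+9 kB.

3.04e+9 kilobytes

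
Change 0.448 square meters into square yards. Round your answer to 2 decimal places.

1 square meter = 1.19599 square yards.
Then 0.448 × 1.19599 ≈ 0.54 yd².

0.54 square yards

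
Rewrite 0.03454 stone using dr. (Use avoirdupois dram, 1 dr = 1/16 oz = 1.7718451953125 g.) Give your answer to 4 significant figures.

123.8 drams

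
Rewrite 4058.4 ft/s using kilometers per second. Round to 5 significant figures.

1.2370 kilometers per second

1 foot per second = 0.000304800 km/s.
4058.4 × 0.000304800 ≈ 1.2370 km/s.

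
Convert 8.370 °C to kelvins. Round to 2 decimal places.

K = °C + 273.15.
Applying the formula gives 281.52 K.

281.52 K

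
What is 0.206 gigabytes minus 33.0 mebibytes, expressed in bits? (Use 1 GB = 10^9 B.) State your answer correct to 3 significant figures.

0.206 GB = 1.64800 × 10^9 bit and 33.0 MiB = 2.76824 × 10^8 bit.
1.64800 × 10^9 − 2.76824 × 10^8 ≈ 1.37 × 10^9 bit.

1.37 × 10^9 bit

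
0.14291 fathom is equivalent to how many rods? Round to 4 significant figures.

0.05197 rods

1 fathom = 0.363636 rod.
Then 0.14291 × 0.363636 ≈ 0.05197 rod.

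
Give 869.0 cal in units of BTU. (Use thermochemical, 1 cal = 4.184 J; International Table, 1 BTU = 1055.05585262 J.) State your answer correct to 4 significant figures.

3.446 British thermal units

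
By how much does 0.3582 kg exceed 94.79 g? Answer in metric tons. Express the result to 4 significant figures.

0.0002634 t

0.3582 kg = 0.000358200 t and 94.79 g = 9.47900 × 10^-5 t.
0.000358200 − 9.47900 × 10^-5 ≈ 0.0002634 t.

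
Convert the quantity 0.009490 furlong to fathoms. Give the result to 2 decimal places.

1.04 fathom

1 furlong = 110.000 fathoms.
So 0.009490 × 110.000 ≈ 1.04 fathom.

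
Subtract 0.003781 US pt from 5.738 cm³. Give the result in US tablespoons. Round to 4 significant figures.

5.738 cm³ = 0.388050 US tbsp and 0.003781 US pt = 0.120992 US tbsp.
0.388050 − 0.120992 ≈ 0.2671 US tbsp.

0.2671 US tbsp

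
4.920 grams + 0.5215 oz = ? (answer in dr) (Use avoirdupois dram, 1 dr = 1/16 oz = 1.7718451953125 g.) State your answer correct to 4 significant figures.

11.12 dr

4.920 g = 2.77677 dr and 0.5215 oz = 8.34400 dr.
2.77677 + 8.34400 ≈ 11.12 dr.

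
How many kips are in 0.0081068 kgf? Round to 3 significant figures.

1 kgf = 0.00220462 kip.
Thus 0.0081068 × 0.00220462 ≈ 1.79 × 10^-5 kip.

1.79 × 10^-5 kips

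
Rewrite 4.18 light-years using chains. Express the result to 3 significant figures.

1 ly = 4.70290 × 10^14 chains.
Then 4.18 × 4.70290 × 10^14 ≈ 1.97 × 10^15 chain.

1.97 × 10^15 chain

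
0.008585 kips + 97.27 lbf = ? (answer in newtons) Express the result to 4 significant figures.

470.9 N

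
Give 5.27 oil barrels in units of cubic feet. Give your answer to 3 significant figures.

29.6 ft³

1 bbl = 5.61458 ft³.
Then 5.27 × 5.61458 ≈ 29.6 ft³.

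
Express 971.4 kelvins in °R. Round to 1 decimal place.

°R = K × 9/5.
Applying the formula gives 1748.5 °R.

1748.5 °R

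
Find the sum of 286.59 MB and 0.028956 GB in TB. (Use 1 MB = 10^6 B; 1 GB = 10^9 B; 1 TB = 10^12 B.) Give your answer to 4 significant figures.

286.59 MB = 0.000286590 TB and 0.028956 GB = 2.89560 × 10^-5 TB.
0.000286590 + 2.89560 × 10^-5 ≈ 0.0003155 TB.

0.0003155 terabytes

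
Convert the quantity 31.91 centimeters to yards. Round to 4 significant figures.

1 cm = 0.0109361 yards.
So 31.91 × 0.0109361 ≈ 0.3490 yd.

0.3490 yards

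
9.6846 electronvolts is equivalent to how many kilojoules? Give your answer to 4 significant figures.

1.552e-21 kJ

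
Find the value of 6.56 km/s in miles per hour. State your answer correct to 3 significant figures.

1 kilometer per second = 2236.94 mph.
Then 6.56 × 2236.94 ≈ 14700 mph.

14700 mph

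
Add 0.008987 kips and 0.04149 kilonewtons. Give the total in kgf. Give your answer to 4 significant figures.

0.008987 kip = 4.07643 kgf and 0.04149 kN = 4.23080 kgf.
4.07643 + 4.23080 ≈ 8.307 kgf.

8.307 kilograms-force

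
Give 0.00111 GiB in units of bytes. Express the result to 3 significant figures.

1 gibibyte = 1.07374e+9 bytes.
So 0.00111 × 1.07374e+9 ≈ 1.19e+6 B.

1.19e+6 B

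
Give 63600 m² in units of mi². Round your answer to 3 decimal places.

1 square meter = 3.86102e-7 square miles.
Then 63600 × 3.86102e-7 ≈ 0.025 mi².

0.025 mi²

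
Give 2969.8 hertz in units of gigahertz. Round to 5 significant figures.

1 hertz = 1.00000e-9 GHz.
Thus 2969.8 × 1.00000e-9 ≈ 2.9698e-6 GHz.

2.9698e-6 GHz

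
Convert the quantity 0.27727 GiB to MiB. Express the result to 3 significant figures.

1 gibibyte = 1024.00 MiB.
Thus 0.27727 × 1024.00 ≈ 284 MiB.

284 MiB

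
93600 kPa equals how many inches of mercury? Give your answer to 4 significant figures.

27640 inches of mercury

1 kPa = 0.295300 inHg.
Then 93600 × 0.295300 ≈ 27640 inHg.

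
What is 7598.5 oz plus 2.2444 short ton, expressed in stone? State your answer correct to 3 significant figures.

7598.5 oz = 33.9219 st and 2.2444 short ton = 320.629 st.
33.9219 + 320.629 ≈ 355 st.

355 stone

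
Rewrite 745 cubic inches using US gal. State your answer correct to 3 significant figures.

1 in³ = 0.00432900 US gallons.
745 × 0.00432900 ≈ 3.23 US gal.

3.23 US gal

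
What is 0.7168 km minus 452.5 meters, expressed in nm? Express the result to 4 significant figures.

0.7168 km = 7.16800e+11 nm and 452.5 m = 4.52500e+11 nm.
7.16800e+11 − 4.52500e+11 ≈ 2.643e+11 nm.

2.643e+11 nm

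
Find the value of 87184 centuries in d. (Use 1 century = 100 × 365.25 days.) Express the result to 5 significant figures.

3.1844 × 10^9 d

1 century = 36525.0 d.
So 87184 × 36525.0 ≈ 3.1844 × 10^9 d.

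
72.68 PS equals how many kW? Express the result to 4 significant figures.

1 PS = 0.735499 kW.
72.68 × 0.735499 ≈ 53.46 kW.

53.46 kilowatts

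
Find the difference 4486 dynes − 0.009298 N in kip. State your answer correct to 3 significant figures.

4486 dyn = 1.00849e-5 kip and 0.009298 N = 2.09027e-6 kip.
1.00849e-5 − 2.09027e-6 ≈ 7.99e-6 kip.

7.99e-6 kip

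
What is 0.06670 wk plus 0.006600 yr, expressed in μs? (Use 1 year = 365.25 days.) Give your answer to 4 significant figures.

2.486e+11 microseconds

0.06670 wk = 4.03402e+10 μs and 0.006600 yr = 2.08280e+11 μs.
4.03402e+10 + 2.08280e+11 ≈ 2.486e+11 μs.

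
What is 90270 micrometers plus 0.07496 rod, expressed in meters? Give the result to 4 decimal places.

0.4673 m

90270 μm = 0.0902700 m and 0.07496 rod = 0.376989 m.
0.0902700 + 0.376989 ≈ 0.4673 m.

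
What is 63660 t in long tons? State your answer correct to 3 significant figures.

1 metric ton = 0.984207 long ton.
So 63660 × 0.984207 ≈ 62700 long ton.

62700 long tons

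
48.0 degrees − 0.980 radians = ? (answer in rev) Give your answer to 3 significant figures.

48.0 ° = 0.133333 rev and 0.980 rad = 0.155972 rev.
0.133333 − 0.155972 ≈ -0.0226 rev.

-0.0226 rev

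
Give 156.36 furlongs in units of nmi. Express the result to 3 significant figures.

1 furlong = 0.108622 nautical miles.
So 156.36 × 0.108622 ≈ 17.0 nmi.

17.0 nmi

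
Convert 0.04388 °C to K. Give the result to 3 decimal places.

K = °C + 273.15.
Applying the formula gives 273.194 K.

273.194 kelvins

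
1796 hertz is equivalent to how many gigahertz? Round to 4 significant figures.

1 hertz = 1.00000e-9 GHz.
Then 1796 × 1.00000e-9 ≈ 1.796e-6 GHz.

1.796e-6 gigahertz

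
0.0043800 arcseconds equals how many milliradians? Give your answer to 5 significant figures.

1 arcsecond = 0.00484814 milliradians.
So 0.0043800 × 0.00484814 ≈ 2.1235 × 10^-5 mrad.

2.1235 × 10^-5 mrad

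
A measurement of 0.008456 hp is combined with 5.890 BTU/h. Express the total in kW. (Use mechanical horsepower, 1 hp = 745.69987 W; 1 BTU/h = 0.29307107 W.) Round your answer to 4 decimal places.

0.0080 kilowatts

0.008456 hp = 0.00630564 kW and 5.890 BTU/h = 0.00172619 kW.
0.00630564 + 0.00172619 ≈ 0.0080 kW.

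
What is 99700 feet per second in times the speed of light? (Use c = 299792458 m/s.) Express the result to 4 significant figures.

0.0001014 c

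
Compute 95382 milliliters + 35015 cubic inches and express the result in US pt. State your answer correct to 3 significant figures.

1410 US pt

95382 mL = 201.578 US pt and 35015 in³ = 1212.64 US pt.
201.578 + 1212.64 ≈ 1410 US pt.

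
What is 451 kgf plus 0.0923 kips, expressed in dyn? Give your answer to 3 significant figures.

4.83e+8 dyn

451 kgf = 4.42280e+8 dyn and 0.0923 kip = 4.10571e+7 dyn.
4.42280e+8 + 4.10571e+7 ≈ 4.83e+8 dyn.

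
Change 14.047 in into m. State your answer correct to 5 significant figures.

0.35679 m

1 inch = 0.0254000 m.
So 14.047 × 0.0254000 ≈ 0.35679 m.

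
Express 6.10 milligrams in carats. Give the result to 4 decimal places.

0.0305 ct

1 mg = 0.00500000 ct.
So 6.10 × 0.00500000 ≈ 0.0305 ct.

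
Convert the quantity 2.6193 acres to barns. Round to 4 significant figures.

1 acre = 4.04686e+31 barns.
2.6193 × 4.04686e+31 ≈ 1.060e+32 barn.

1.060e+32 barns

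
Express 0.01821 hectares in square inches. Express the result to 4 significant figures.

1 hectare = 1.55000 × 10^7 in².
0.01821 × 1.55000 × 10^7 ≈ 282300 in².

282300 in²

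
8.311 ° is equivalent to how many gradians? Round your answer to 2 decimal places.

9.23 grad

1 ° = 1.11111 grad.
Then 8.311 × 1.11111 ≈ 9.23 grad.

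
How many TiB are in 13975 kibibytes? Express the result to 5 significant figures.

1 kibibyte = 9.31323 × 10^-10 tebibytes.
13975 × 9.31323 × 10^-10 ≈ 1.3015 × 10^-5 TiB.

1.3015 × 10^-5 TiB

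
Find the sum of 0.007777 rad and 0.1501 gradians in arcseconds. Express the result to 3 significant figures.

2090 arcseconds

0.007777 rad = 1604.12 arcsec and 0.1501 grad = 486.324 arcsec.
1604.12 + 486.324 ≈ 2090 arcsec.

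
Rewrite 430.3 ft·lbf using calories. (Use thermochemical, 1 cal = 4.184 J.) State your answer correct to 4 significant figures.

1 foot-pound = 0.324048 calories.
So 430.3 × 0.324048 ≈ 139.4 cal.

139.4 cal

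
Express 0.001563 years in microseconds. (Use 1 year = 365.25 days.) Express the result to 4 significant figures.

4.932 × 10^10 μs

1 year = 3.15576 × 10^13 μs.
Thus 0.001563 × 3.15576 × 10^13 ≈ 4.932 × 10^10 μs.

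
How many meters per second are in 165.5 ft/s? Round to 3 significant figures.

50.4 meters per second

1 ft/s = 0.304800 meters per second.
So 165.5 × 0.304800 ≈ 50.4 m/s.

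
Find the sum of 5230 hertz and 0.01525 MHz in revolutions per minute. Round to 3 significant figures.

5230 Hz = 313800 rpm and 0.01525 MHz = 915000 rpm.
313800 + 915000 ≈ 1.23e+6 rpm.

1.23e+6 revolutions per minute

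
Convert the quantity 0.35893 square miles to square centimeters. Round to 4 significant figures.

9.296e+9 square centimeters

1 mi² = 2.58999e+10 cm².
Thus 0.35893 × 2.58999e+10 ≈ 9.296e+9 cm².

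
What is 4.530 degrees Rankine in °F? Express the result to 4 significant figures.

°R = °F + 459.67.
Applying the formula gives -455.1 °F.

-455.1 degrees Fahrenheit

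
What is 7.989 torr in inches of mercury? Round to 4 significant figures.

0.3145 inHg

1 torr = 0.0393701 inHg.
Thus 7.989 × 0.0393701 ≈ 0.3145 inHg.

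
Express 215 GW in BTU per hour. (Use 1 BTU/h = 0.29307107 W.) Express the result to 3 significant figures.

7.34 × 10^11 BTU per hour

1 GW = 3.41214 × 10^9 BTU/h.
Thus 215 × 3.41214 × 10^9 ≈ 7.34 × 10^11 BTU/h.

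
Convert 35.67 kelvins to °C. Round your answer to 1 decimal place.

K = °C + 273.15.
Applying the formula gives -237.5 °C.

-237.5 °C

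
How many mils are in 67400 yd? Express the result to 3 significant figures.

2.43e+9 mils

1 yd = 36000.0 mil.
Then 67400 × 36000.0 ≈ 2.43e+9 mil.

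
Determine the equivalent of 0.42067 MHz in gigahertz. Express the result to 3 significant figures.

0.000421 gigahertz

1 megahertz = 0.00100000 GHz.
So 0.42067 × 0.00100000 ≈ 0.000421 GHz.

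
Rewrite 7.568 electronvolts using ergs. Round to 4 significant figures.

1 electronvolt = 1.60218e-12 erg.
7.568 × 1.60218e-12 ≈ 1.213e-11 erg.

1.213e-11 erg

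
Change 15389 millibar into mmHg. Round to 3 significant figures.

1 mbar = 0.750062 mmHg.
Then 15389 × 0.750062 ≈ 11500 mmHg.

11500 millimeters of mercury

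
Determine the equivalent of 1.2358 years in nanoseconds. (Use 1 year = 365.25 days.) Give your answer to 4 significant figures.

1 yr = 3.15576 × 10^16 ns.
Thus 1.2358 × 3.15576 × 10^16 ≈ 3.900 × 10^16 ns.

3.900 × 10^16 ns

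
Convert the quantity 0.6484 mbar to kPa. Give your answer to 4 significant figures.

1 mbar = 0.100000 kilopascals.
Thus 0.6484 × 0.100000 ≈ 0.06484 kPa.

0.06484 kilopascals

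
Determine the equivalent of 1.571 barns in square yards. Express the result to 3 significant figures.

1.88e-28 square yards

1 barn = 1.19599e-28 yd².
1.571 × 1.19599e-28 ≈ 1.88e-28 yd².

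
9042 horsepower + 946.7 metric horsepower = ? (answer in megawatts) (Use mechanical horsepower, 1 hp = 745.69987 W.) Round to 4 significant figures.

7.439 MW

9042 hp = 6.74262 MW and 946.7 PS = 0.696297 MW.
6.74262 + 0.696297 ≈ 7.439 MW.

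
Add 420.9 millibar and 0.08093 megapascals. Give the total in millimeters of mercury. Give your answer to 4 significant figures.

922.7 mmHg

420.9 mbar = 315.701 mmHg and 0.08093 MPa = 607.025 mmHg.
315.701 + 607.025 ≈ 922.7 mmHg.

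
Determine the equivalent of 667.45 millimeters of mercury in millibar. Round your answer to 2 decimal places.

889.86 millibar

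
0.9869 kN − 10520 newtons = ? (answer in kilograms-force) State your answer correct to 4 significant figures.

-972.1 kgf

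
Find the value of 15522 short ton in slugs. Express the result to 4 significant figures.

964900 slug

1 short ton = 62.1619 slug.
15522 × 62.1619 ≈ 964900 slug.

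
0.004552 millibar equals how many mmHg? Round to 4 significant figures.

0.003414 mmHg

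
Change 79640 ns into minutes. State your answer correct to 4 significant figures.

1.327 × 10^-6 minutes

1 nanosecond = 1.66667 × 10^-11 minutes.
Thus 79640 × 1.66667 × 10^-11 ≈ 1.327 × 10^-6 min.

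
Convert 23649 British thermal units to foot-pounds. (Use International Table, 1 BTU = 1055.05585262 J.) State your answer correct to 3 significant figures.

1 BTU = 778.169 foot-pounds.
Thus 23649 × 778.169 ≈ 1.84e+7 ft·lbf.

1.84e+7 foot-pounds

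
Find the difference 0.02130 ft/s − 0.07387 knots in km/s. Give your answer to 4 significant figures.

0.02130 ft/s = 6.49224e-6 km/s and 0.07387 kn = 3.80020e-5 km/s.
6.49224e-6 − 3.80020e-5 ≈ -3.151e-5 km/s.

-3.151e-5 kilometers per second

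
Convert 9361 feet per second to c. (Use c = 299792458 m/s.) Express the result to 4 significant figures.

9.517 × 10^-6 times the speed of light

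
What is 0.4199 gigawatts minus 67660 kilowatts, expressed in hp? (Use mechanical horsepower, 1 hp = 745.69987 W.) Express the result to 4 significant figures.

0.4199 GW = 563095 hp and 67660 kW = 90733.6 hp.
563095 − 90733.6 ≈ 472400 hp.

472400 hp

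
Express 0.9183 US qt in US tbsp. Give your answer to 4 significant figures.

1 US qt = 64.0000 US tbsp.
Then 0.9183 × 64.0000 ≈ 58.77 US tbsp.

58.77 US tbsp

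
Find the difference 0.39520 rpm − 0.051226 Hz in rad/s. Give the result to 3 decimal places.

-0.280 rad/s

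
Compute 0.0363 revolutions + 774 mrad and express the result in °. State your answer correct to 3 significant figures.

57.4 °

0.0363 rev = 13.0680 ° and 774 mrad = 44.3469 °.
13.0680 + 44.3469 ≈ 57.4 °.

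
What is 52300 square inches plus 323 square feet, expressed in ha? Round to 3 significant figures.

52300 in² = 0.00337419 ha and 323 ft² = 0.00300077 ha.
0.00337419 + 0.00300077 ≈ 0.00637 ha.

0.00637 ha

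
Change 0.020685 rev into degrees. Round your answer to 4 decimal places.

7.4466 °

1 revolution = 360.000 °.
Then 0.020685 × 360.000 ≈ 7.4466 °.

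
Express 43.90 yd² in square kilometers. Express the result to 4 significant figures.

1 square yard = 8.36127 × 10^-7 km².
43.90 × 8.36127 × 10^-7 ≈ 3.671 × 10^-5 km².

3.671 × 10^-5 km²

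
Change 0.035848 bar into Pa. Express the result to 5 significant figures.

1 bar = 100000 pascals.
Then 0.035848 × 100000 ≈ 3584.8 Pa.

3584.8 pascals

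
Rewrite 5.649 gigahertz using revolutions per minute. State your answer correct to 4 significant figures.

1 GHz = 6.00000e+10 rpm.
So 5.649 × 6.00000e+10 ≈ 3.389e+11 rpm.

3.389e+11 revolutions per minute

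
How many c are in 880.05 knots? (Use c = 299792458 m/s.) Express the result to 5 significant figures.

1 kn = 1.71600e-9 c.
Thus 880.05 × 1.71600e-9 ≈ 1.5102e-6 c.

1.5102e-6 times the speed of light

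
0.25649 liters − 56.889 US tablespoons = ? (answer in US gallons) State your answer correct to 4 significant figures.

-0.1545 US gallons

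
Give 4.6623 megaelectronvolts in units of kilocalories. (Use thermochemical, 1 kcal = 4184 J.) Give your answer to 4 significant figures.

1 megaelectronvolt = 3.82929 × 10^-17 kilocalories.
So 4.6623 × 3.82929 × 10^-17 ≈ 1.785 × 10^-16 kcal.

1.785 × 10^-16 kcal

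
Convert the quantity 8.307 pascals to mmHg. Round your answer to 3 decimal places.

0.062 mmHg

1 Pa = 0.00750062 millimeters of mercury.
So 8.307 × 0.00750062 ≈ 0.062 mmHg.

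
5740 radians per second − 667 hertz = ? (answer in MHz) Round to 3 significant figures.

0.000247 megahertz

5740 rad/s = 0.000913549 MHz and 667 Hz = 0.000667000 MHz.
0.000913549 − 0.000667000 ≈ 0.000247 MHz.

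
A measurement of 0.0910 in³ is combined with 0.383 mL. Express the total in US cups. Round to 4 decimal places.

0.0910 in³ = 0.00630303 US cup and 0.383 mL = 0.00161885 US cup.
0.00630303 + 0.00161885 ≈ 0.0079 US cup.

0.0079 US cup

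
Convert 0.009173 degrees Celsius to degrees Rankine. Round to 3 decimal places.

°R = (°C + 273.15) × 9/5.
Applying the formula gives 491.687 °R.

491.687 degrees Rankine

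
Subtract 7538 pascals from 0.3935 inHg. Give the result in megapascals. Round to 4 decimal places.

0.3935 inHg = 0.00133254 MPa and 7538 Pa = 0.00753800 MPa.
0.00133254 − 0.00753800 ≈ -0.0062 MPa.

-0.0062 megapascals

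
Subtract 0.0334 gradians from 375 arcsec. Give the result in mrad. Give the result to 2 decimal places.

375 arcsec = 1.81805 mrad and 0.0334 grad = 0.524646 mrad.
1.81805 − 0.524646 ≈ 1.29 mrad.

1.29 milliradians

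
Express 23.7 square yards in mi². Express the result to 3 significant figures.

1 square yard = 3.22831 × 10^-7 mi².
So 23.7 × 3.22831 × 10^-7 ≈ 7.65 × 10^-6 mi².

7.65 × 10^-6 square miles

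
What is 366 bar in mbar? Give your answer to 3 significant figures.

1 bar = 1000.00 mbar.
Then 366 × 1000.00 ≈ 366000 mbar.

366000 mbar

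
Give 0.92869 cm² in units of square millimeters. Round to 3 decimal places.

92.869 mm²

1 square centimeter = 100.000 mm².
So 0.92869 × 100.000 ≈ 92.869 mm².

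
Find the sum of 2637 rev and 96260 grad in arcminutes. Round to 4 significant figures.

6.216e+7 arcmin

2637 rev = 5.69592e+7 arcmin and 96260 grad = 5.19804e+6 arcmin.
5.69592e+7 + 5.19804e+6 ≈ 6.216e+7 arcmin.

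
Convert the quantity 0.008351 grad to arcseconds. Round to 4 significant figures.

27.06 arcseconds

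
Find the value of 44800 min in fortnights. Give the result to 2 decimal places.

1 minute = 4.96032 × 10^-5 fortnights.
Thus 44800 × 4.96032 × 10^-5 ≈ 2.22 fortnight.

2.22 fortnight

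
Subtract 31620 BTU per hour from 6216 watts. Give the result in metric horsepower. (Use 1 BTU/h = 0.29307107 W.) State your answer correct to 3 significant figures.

-4.15 PS

6216 W = 8.45141 PS and 31620 BTU/h = 12.5995 PS.
8.45141 − 12.5995 ≈ -4.15 PS.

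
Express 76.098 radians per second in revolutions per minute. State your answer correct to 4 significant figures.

726.7 rpm

1 radian per second = 9.54930 revolutions per minute.
Thus 76.098 × 9.54930 ≈ 726.7 rpm.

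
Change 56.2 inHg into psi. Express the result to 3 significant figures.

1 inHg = 0.491154 psi.
Thus 56.2 × 0.491154 ≈ 27.6 psi.

27.6 psi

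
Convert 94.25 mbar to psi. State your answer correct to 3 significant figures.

1 millibar = 0.0145038 psi.
Thus 94.25 × 0.0145038 ≈ 1.37 psi.

1.37 psi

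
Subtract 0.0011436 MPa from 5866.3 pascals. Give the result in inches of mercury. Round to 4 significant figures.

5866.3 Pa = 1.73232 inHg and 0.0011436 MPa = 0.337705 inHg.
1.73232 − 0.337705 ≈ 1.395 inHg.

1.395 inHg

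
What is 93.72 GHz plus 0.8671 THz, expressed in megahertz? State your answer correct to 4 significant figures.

93.72 GHz = 93720.0 MHz and 0.8671 THz = 867100 MHz.
93720.0 + 867100 ≈ 960800 MHz.

960800 megahertz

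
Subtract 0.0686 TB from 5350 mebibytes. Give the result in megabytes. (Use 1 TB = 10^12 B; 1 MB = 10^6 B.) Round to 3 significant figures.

5350 MiB = 5609.88 MB and 0.0686 TB = 68600.0 MB.
5609.88 − 68600.0 ≈ -63000 MB.

-63000 MB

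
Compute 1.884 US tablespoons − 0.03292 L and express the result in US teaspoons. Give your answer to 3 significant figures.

-1.03 US tsp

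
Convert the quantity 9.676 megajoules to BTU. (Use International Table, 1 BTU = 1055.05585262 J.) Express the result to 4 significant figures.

9171 BTU

1 megajoule = 947.817 BTU.
So 9.676 × 947.817 ≈ 9171 BTU.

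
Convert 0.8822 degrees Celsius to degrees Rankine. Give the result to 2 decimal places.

493.26 degrees Rankine

°R = (°C + 273.15) × 9/5.
Applying the formula gives 493.26 °R.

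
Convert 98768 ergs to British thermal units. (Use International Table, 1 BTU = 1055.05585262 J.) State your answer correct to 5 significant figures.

1 erg = 9.47817e-11 BTU.
Then 98768 × 9.47817e-11 ≈ 9.3614e-6 BTU.

9.3614e-6 British thermal units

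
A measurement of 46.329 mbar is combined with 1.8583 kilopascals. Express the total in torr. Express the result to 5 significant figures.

46.329 mbar = 34.7496 torr and 1.8583 kPa = 13.9384 torr.
34.7496 + 13.9384 ≈ 48.688 torr.

48.688 torr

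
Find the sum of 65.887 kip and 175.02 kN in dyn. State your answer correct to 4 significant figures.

65.887 kip = 2.93080e+10 dyn and 175.02 kN = 1.75020e+10 dyn.
2.93080e+10 + 1.75020e+10 ≈ 4.681e+10 dyn.

4.681e+10 dynes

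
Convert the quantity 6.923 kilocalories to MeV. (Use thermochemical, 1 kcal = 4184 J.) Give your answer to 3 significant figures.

1 kcal = 2.61145 × 10^16 MeV.
Then 6.923 × 2.61145 × 10^16 ≈ 1.81 × 10^17 MeV.

1.81 × 10^17 megaelectronvolts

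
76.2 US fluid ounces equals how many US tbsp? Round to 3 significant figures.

152 US tbsp

1 US fl oz = 2.00000 US tablespoons.
76.2 × 2.00000 ≈ 152 US tbsp.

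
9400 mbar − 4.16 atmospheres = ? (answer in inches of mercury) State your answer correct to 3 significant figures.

153 inHg

9400 mbar = 277.582 inHg and 4.16 atm = 124.472 inHg.
277.582 − 124.472 ≈ 153 inHg.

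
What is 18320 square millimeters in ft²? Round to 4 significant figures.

0.1972 ft²

1 mm² = 1.07639e-5 ft².
So 18320 × 1.07639e-5 ≈ 0.1972 ft².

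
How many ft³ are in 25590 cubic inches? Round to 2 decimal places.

14.81 cubic feet

1 cubic inch = 0.000578704 ft³.
Then 25590 × 0.000578704 ≈ 14.81 ft³.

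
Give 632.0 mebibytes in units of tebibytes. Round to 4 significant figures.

0.0006027 TiB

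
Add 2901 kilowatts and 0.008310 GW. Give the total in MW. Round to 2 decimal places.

2901 kW = 2.90100 MW and 0.008310 GW = 8.31000 MW.
2.90100 + 8.31000 ≈ 11.21 MW.

11.21 MW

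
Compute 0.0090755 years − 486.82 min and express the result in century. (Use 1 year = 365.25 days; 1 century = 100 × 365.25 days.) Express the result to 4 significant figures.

0.0090755 yr = 9.07550 × 10^-5 century and 486.82 min = 9.25584 × 10^-6 century.
9.07550 × 10^-5 − 9.25584 × 10^-6 ≈ 8.150 × 10^-5 century.

8.150 × 10^-5 century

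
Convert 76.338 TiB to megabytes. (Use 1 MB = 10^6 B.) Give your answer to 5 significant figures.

8.3935 × 10^7 MB

1 tebibyte = 1099512 megabytes.
Thus 76.338 × 1099512 ≈ 8.3935 × 10^7 MB.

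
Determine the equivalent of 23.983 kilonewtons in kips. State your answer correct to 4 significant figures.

1 kN = 0.224809 kip.
23.983 × 0.224809 ≈ 5.392 kip.

5.392 kips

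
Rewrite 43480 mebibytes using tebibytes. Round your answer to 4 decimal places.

1 mebibyte = 9.53674e-7 TiB.
Then 43480 × 9.53674e-7 ≈ 0.0415 TiB.

0.0415 tebibytes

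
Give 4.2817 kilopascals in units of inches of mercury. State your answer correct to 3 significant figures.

1 kilopascal = 0.295300 inHg.
Thus 4.2817 × 0.295300 ≈ 1.26 inHg.

1.26 inHg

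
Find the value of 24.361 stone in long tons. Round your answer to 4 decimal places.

1 st = 0.00625000 long ton.
Then 24.361 × 0.00625000 ≈ 0.1523 long ton.

0.1523 long tons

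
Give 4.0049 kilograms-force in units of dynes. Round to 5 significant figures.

3.9275e+6 dynes

1 kilogram-force = 980665 dyn.
So 4.0049 × 980665 ≈ 3.9275e+6 dyn.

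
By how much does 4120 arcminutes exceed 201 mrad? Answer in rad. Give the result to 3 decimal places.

0.997 rad

4120 arcmin = 1.19846 rad and 201 mrad = 0.201000 rad.
1.19846 − 0.201000 ≈ 0.997 rad.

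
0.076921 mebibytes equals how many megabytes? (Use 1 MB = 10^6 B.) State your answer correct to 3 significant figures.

1 MiB = 1.04858 megabytes.
0.076921 × 1.04858 ≈ 0.0807 MB.

0.0807 megabytes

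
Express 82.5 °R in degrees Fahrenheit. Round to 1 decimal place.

°R = °F + 459.67.
Applying the formula gives -377.2 °F.

-377.2 degrees Fahrenheit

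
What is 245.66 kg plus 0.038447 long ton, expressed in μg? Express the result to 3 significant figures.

245.66 kg = 2.45660 × 10^11 μg and 0.038447 long ton = 3.90640 × 10^10 μg.
2.45660 × 10^11 + 3.90640 × 10^10 ≈ 2.85 × 10^11 μg.

2.85 × 10^11 micrograms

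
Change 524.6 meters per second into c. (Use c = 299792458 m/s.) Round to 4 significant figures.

1.750 × 10^-6 c

1 m/s = 3.33564 × 10^-9 c.
Thus 524.6 × 3.33564 × 10^-9 ≈ 1.750 × 10^-6 c.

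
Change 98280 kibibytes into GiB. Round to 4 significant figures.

0.09373 GiB

1 KiB = 9.53674e-7 GiB.
Then 98280 × 9.53674e-7 ≈ 0.09373 GiB.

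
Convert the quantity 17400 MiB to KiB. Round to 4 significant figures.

1.782 × 10^7 kibibytes

1 mebibyte = 1024.00 kibibytes.
Then 17400 × 1024.00 ≈ 1.782 × 10^7 KiB.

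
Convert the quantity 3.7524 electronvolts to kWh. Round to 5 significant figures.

1 electronvolt = 4.45049 × 10^-26 kilowatt-hours.
So 3.7524 × 4.45049 × 10^-26 ≈ 1.6700 × 10^-25 kWh.

1.6700 × 10^-25 kWh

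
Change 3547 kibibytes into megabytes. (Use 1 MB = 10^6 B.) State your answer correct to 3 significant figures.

1 kibibyte = 0.00102400 megabytes.
Thus 3547 × 0.00102400 ≈ 3.63 MB.

3.63 megabytes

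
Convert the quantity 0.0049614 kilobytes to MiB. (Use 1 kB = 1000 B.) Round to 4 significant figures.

1 kilobyte = 0.000953674 MiB.
So 0.0049614 × 0.000953674 ≈ 4.732e-6 MiB.

4.732e-6 MiB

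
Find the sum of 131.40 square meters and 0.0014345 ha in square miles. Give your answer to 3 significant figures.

131.40 m² = 5.07338 × 10^-5 mi² and 0.0014345 ha = 5.53864 × 10^-6 mi².
5.07338 × 10^-5 + 5.53864 × 10^-6 ≈ 5.63 × 10^-5 mi².

5.63 × 10^-5 square miles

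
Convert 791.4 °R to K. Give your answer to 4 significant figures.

°R = K × 9/5.
Applying the formula gives 439.7 K.

439.7 kelvins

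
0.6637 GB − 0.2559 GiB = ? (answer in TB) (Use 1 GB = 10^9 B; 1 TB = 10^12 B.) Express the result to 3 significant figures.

0.000389 TB

0.6637 GB = 0.000663700 TB and 0.2559 GiB = 0.000274771 TB.
0.000663700 − 0.000274771 ≈ 0.000389 TB.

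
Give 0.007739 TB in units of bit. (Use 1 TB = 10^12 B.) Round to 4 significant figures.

1 terabyte = 8.00000e+12 bit.
So 0.007739 × 8.00000e+12 ≈ 6.191e+10 bit.

6.191e+10 bits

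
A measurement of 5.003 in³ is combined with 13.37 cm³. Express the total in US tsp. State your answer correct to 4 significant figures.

19.35 US teaspoons

5.003 in³ = 16.6334 US tsp and 13.37 cm³ = 2.71256 US tsp.
16.6334 + 2.71256 ≈ 19.35 US tsp.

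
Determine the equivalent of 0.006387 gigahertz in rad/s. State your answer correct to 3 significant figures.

1 gigahertz = 6.28319 × 10^9 radians per second.
So 0.006387 × 6.28319 × 10^9 ≈ 4.01 × 10^7 rad/s.

4.01 × 10^7 rad/s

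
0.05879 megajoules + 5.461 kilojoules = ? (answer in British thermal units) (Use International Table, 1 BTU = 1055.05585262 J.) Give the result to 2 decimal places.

0.05879 MJ = 55.7222 BTU and 5.461 kJ = 5.17603 BTU.
55.7222 + 5.17603 ≈ 60.90 BTU.

60.90 BTU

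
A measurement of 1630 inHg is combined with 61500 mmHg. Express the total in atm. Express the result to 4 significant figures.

135.4 atm

1630 inHg = 54.4763 atm and 61500 mmHg = 80.9211 atm.
54.4763 + 80.9211 ≈ 135.4 atm.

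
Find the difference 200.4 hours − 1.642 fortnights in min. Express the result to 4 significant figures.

-21080 min

200.4 h = 12024.0 min and 1.642 fortnight = 33102.7 min.
12024.0 − 33102.7 ≈ -21080 min.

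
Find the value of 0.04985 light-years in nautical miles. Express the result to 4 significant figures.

2.547e+11 nmi

1 light-year = 5.10839e+12 nautical miles.
0.04985 × 5.10839e+12 ≈ 2.547e+11 nmi.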